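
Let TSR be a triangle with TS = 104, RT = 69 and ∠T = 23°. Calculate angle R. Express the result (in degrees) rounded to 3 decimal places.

∠R ≈ 123.339°

By the law of cosines, SR² = RT² + TS² − 2·RT·TS·cos T = 2365.9, so SR ≈ 48.641.
Law of cosines again: cos R = (SR² + RT² − TS²)/(2·SR·RT) ≈ -0.54959, so ∠R ≈ 123.34°.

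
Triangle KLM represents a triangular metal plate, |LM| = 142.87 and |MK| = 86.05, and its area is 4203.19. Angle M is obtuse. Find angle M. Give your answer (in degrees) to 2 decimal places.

136.86

From area = ½·|LM|·|MK|·sin M, we get sin M = 2·area/(|LM|·|MK|) ≈ 0.68378.
Taking the obtuse solution, ∠M ≈ 136.86°.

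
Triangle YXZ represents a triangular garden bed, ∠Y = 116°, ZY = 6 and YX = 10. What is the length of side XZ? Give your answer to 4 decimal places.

By the law of cosines, XZ² = ZY² + YX² − 2·ZY·YX·cos Y = 188.6, so XZ ≈ 13.733.

13.7333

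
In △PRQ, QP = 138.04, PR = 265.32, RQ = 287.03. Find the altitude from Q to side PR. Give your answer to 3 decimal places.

Semiperimeter s = (287.03 + 138.04 + 265.32)/2 = 345.19.
Heron's formula: area = √(345.19·58.165·207.15·79.875) ≈ 18227.
The altitude from Q has length 2·area/PR ≈ 137.4.

h_Q ≈ 137.397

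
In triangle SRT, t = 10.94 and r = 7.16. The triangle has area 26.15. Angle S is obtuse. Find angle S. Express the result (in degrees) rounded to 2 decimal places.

∠S ≈ 138.11°

From area = ½·r·t·sin S, we get sin S = 2·area/(r·t) ≈ 0.66768.
Taking the obtuse solution, ∠S ≈ 138.11°.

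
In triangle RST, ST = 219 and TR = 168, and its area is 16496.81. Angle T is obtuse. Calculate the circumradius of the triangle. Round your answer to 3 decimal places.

From area = ½·ST·TR·sin T, we get sin T = 2·area/(ST·TR) ≈ 0.89676.
Taking the obtuse solution, ∠T ≈ 116.26°.
Law of cosines then gives RS ≈ 329.77.
Circumradius = RS/(2 sin T) ≈ 183.87.

183.866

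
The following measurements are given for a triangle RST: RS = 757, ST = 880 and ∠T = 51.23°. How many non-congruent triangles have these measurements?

2

ST·sin T = 880·sin(51.23°) ≈ 686.1.
Since ST sin T < RS < ST (686.1 < 757 < 880), two triangles exist.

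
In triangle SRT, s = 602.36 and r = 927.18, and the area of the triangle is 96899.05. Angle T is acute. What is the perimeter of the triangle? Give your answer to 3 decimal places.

From area = ½·s·r·sin T, we get sin T = 2·area/(s·r) ≈ 0.34700.
Taking the acute solution, ∠T ≈ 0.354 rad.
Law of cosines then gives t ≈ 418.23.
Perimeter = 602.36 + 927.18 + 418.23 = 1947.8.

perimeter ≈ 1947.765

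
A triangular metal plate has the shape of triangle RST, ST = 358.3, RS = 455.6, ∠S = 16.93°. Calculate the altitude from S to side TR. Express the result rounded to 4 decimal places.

By the law of cosines, TR² = RS² + ST² − 2·RS·ST·cos S = 23617, so TR ≈ 153.68.
Area = ½·RS·ST·sin S ≈ 23768.
The altitude from S has length 2·area/TR ≈ 309.33.

h_S ≈ 309.3267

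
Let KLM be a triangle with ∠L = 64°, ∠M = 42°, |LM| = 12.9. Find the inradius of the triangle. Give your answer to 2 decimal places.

The third angle is ∠K = 180° − ∠L − ∠M = 74.00°.
Law of sines: |MK| = |LM|·sin L/sin K ≈ 12.062.
Law of sines: |KL| = |LM|·sin M/sin K ≈ 8.9796.
Area = ½·|LM|·|MK|·sin M ≈ 52.057.
Semiperimeter s = (12.9+12.062+8.9796)/2 = 16.971.
Inradius = area/s = 52.057/16.971 ≈ 3.0675.

3.07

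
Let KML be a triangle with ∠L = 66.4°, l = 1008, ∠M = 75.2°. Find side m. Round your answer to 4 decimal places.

The third angle is ∠K = 180° − ∠M − ∠L = 38.40°.
Law of sines: m = l·sin M/sin L ≈ 1063.5.

1063.5068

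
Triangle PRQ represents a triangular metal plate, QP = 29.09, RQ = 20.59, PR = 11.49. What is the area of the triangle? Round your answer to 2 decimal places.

Semiperimeter s = (20.59 + 29.09 + 11.49)/2 = 30.585.
Heron's formula: area = √(30.585·9.995·1.495·19.095) ≈ 93.417.

93.42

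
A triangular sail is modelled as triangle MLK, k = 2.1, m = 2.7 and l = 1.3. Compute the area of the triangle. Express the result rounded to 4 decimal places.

area ≈ 1.3322

Semiperimeter s = (2.7 + 1.3 + 2.1)/2 = 3.05.
Heron's formula: area = √(3.05·0.35·1.75·0.95) ≈ 1.3322.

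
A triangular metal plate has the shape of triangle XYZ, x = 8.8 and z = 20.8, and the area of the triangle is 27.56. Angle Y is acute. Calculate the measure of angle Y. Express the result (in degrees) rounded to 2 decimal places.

From area = ½·z·x·sin Y, we get sin Y = 2·area/(z·x) ≈ 0.30114.
Taking the acute solution, ∠Y ≈ 17.53°.

∠Y ≈ 17.53°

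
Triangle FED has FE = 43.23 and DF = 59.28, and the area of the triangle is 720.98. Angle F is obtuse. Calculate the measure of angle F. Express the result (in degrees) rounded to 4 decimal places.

∠F ≈ 145.7588°

From area = ½·DF·FE·sin F, we get sin F = 2·area/(DF·FE) ≈ 0.56268.
Taking the obtuse solution, ∠F ≈ 145.76°.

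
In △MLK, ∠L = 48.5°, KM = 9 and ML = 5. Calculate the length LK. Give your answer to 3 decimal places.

11.497

Law of sines: sin K = ML·sin L/KM ≈ 0.41609.
Since KM ≥ ML, only the acute value applies: ∠K ≈ 24.59°.
Then ∠M = 180° − ∠L − ∠K ≈ 106.91°.
Law of sines gives LK = KM·sin M/sin L ≈ 11.497.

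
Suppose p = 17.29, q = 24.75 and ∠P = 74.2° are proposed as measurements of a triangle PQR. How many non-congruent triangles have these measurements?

q·sin P = 24.75·sin(74.2°) ≈ 23.81.
Since p = 17.29 < 23.81 = q sin P, no triangle exists.

0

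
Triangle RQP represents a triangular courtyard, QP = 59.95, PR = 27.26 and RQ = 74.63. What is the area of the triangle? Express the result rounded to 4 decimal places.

Semiperimeter s = (59.95 + 27.26 + 74.63)/2 = 80.92.
Heron's formula: area = √(80.92·20.97·53.66·6.29) ≈ 756.79.

756.7942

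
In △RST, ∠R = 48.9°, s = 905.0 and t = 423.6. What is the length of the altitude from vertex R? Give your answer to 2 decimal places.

h_R ≈ 410.83

By the law of cosines, r² = s² + t² − 2·s·t·cos R = 4.9444e+05, so r ≈ 703.17.
Area = ½·s·t·sin R ≈ 1.4444e+05.
The altitude from R has length 2·area/r ≈ 410.83.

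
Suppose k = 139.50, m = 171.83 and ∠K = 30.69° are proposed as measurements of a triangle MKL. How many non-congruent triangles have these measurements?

m·sin K = 171.83·sin(30.69°) ≈ 87.7.
Since m sin K < k < m (87.7 < 139.50 < 171.83), two triangles exist.

2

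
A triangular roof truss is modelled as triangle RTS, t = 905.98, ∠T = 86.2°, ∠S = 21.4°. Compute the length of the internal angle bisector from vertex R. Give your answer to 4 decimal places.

391.5198

The third angle is ∠R = 180° − ∠T − ∠S = 72.40°.
Law of sines: r = t·sin R/sin T ≈ 865.47.
Law of sines: s = t·sin S/sin T ≈ 331.3.
The bisector from R has length 2·t·s·cos(∠R/2)/(t+s) ≈ 391.52.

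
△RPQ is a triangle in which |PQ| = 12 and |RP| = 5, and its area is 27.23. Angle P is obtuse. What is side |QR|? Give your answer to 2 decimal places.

From area = ½·|RP|·|PQ|·sin P, we get sin P = 2·area/(|RP|·|PQ|) ≈ 0.90767.
Taking the obtuse solution, ∠P ≈ 2.0039 rad.
Law of cosines then gives |QR| ≈ 14.811.

14.81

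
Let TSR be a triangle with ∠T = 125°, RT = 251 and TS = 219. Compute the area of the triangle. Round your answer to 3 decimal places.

Area = ½·RT·TS·sin T ≈ 22514.

area ≈ 22513.984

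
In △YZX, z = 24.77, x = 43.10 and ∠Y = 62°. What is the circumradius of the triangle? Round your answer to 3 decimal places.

21.703

By the law of cosines, y² = z² + x² − 2·z·x·cos Y = 1468.8, so y ≈ 38.324.
Area = ½·z·x·sin Y ≈ 471.31.
Circumradius = y/(2 sin Y) ≈ 21.703.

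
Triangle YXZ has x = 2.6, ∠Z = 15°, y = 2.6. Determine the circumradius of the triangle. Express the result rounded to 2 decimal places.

By the law of cosines, z² = y² + x² − 2·y·x·cos Z = 0.46068, so z ≈ 0.67874.
Area = ½·y·x·sin Z ≈ 0.87481.
Circumradius = z/(2 sin Z) ≈ 1.3112.

1.31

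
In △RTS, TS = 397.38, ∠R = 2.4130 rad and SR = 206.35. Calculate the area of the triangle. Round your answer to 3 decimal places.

Law of sines: sin T = SR·sin R/TS ≈ 0.34574.
Since TS ≥ SR, only the acute value applies: ∠T ≈ 0.3530 rad.
Then ∠S = π − ∠R − ∠T ≈ 0.3756 rad.
Law of sines gives RT = TS·sin S/sin R ≈ 218.91.
Area = ½·TS·SR·sin S ≈ 15038.

area ≈ 15038.434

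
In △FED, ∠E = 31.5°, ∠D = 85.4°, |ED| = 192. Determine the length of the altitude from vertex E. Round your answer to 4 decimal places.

The third angle is ∠F = 180° − ∠E − ∠D = 63.10°.
Law of sines: |DF| = |ED|·sin E/sin F ≈ 112.49.
Law of sines: |FE| = |ED|·sin D/sin F ≈ 214.6.
Area = ½·|ED|·|DF|·sin D ≈ 10764.
The altitude from E has length 2·area/|DF| ≈ 191.38.

191.3815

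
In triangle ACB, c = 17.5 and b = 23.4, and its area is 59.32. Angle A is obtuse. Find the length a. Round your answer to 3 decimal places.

From area = ½·c·b·sin A, we get sin A = 2·area/(c·b) ≈ 0.28972.
Taking the obtuse solution, ∠A ≈ 163.16°.
Law of cosines then gives a ≈ 40.468.

40.468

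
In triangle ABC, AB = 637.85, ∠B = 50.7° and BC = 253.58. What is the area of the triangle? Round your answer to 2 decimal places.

area ≈ 62582.78

Area = ½·AB·BC·sin B ≈ 62583.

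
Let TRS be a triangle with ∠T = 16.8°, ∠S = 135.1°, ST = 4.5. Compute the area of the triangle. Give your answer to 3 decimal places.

4.386

The third angle is ∠R = 180° − ∠S − ∠T = 28.10°.
Law of sines: RS = ST·sin T/sin R ≈ 2.7614.
Law of sines: TR = ST·sin S/sin R ≈ 6.7438.
Area = ½·ST·RS·sin S ≈ 4.3857.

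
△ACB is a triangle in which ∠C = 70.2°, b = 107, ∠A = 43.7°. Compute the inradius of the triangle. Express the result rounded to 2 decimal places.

27.32

The third angle is ∠B = 180° − ∠A − ∠C = 66.10°.
Law of sines: a = b·sin A/sin B ≈ 80.858.
Law of sines: c = b·sin C/sin B ≈ 110.12.
Area = ½·b·a·sin C ≈ 4070.1.
Semiperimeter s = (80.858+110.12+107)/2 = 148.99.
Inradius = area/s = 4070.1/148.99 ≈ 27.319.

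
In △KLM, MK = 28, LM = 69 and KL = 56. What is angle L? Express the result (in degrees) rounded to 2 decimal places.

23.01

By the law of cosines, cos L = (KL² + LM² − MK²) / (2·KL·LM) ≈ 0.92042, so ∠L ≈ 23.01°.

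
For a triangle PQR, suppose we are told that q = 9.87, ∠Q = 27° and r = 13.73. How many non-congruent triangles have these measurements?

2

r·sin Q = 13.73·sin(27°) ≈ 6.233.
Since r sin Q < q < r (6.233 < 9.87 < 13.73), two triangles exist.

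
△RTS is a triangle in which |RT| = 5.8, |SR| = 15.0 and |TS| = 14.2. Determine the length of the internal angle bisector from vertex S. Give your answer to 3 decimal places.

By the law of cosines, cos S = (|TS|² + |SR|² − |RT|²) / (2·|TS|·|SR|) ≈ 0.92254, so ∠S ≈ 22.70°.
The bisector from S has length 2·|TS|·|SR|·cos(∠S/2)/(|TS|+|SR|) ≈ 14.304.

14.304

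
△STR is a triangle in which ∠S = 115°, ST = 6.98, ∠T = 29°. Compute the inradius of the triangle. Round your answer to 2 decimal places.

1.55

The third angle is ∠R = 180° − ∠S − ∠T = 36.00°.
Law of sines: TR = ST·sin S/sin R ≈ 10.762.
Law of sines: RS = ST·sin T/sin R ≈ 5.7572.
Area = ½·ST·TR·sin T ≈ 18.21.
Semiperimeter s = (10.762+5.7572+6.98)/2 = 11.75.
Inradius = area/s = 18.21/11.75 ≈ 1.5498.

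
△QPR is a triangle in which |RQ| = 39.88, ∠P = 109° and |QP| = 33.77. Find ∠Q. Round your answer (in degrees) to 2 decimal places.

Law of sines: sin R = |QP|·sin P/|RQ| ≈ 0.80066.
Since |RQ| ≥ |QP|, only the acute value applies: ∠R ≈ 53.19°.
Then ∠Q = 180° − ∠P − ∠R ≈ 17.81°.

∠Q ≈ 17.81°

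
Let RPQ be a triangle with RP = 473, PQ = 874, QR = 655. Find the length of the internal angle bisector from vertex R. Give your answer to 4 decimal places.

351.8771

By the law of cosines, cos R = (QR² + RP² − PQ²) / (2·QR·RP) ≈ -0.17934, so ∠R ≈ 1.751 rad.
The bisector from R has length 2·QR·RP·cos(∠R/2)/(QR+RP) ≈ 351.88.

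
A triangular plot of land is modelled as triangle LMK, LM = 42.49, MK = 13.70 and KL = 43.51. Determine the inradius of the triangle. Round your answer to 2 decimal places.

5.82

Semiperimeter s = (13.7 + 43.51 + 42.49)/2 = 49.85.
Heron's formula: area = √(49.85·36.15·6.34·7.36) ≈ 289.98.
Inradius = area/s = 289.98/49.85 ≈ 5.8171.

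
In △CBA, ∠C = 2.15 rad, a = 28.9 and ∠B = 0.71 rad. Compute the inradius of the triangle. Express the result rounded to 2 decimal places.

r ≈ 8.92

The third angle is ∠A = π − ∠C − ∠B = 0.282 rad.
Law of sines: c = a·sin C/sin A ≈ 87.037.
Law of sines: b = a·sin B/sin A ≈ 67.79.
Area = ½·a·c·sin B ≈ 819.8.
Semiperimeter s = (87.037+67.79+28.9)/2 = 91.864.
Inradius = area/s = 819.8/91.864 ≈ 8.9241.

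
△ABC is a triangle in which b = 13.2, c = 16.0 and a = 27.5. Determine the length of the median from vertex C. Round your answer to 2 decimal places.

Median from C: ½√(2·a² + 2·b² − c²) ≈ 20.031.

20.03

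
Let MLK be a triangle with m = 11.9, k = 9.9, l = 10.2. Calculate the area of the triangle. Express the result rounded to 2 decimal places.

Semiperimeter s = (11.9 + 10.2 + 9.9)/2 = 16.
Heron's formula: area = √(16·4.1·5.8·6.1) ≈ 48.176.

area ≈ 48.18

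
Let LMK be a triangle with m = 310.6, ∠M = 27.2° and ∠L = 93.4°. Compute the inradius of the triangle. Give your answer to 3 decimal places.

r ≈ 115.227

The third angle is ∠K = 180° − ∠L − ∠M = 59.40°.
Law of sines: l = m·sin L/sin M ≈ 678.31.
Law of sines: k = m·sin K/sin M ≈ 584.88.
Area = ½·m·l·sin K ≈ 90672.
Semiperimeter s = (678.31+310.6+584.88)/2 = 786.89.
Inradius = area/s = 90672/786.89 ≈ 115.23.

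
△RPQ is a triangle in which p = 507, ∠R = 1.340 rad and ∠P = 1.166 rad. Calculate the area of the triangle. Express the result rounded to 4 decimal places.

The third angle is ∠Q = π − ∠R − ∠P = 0.636 rad.
Law of sines: r = p·sin R/sin P ≈ 536.95.
Law of sines: q = p·sin Q/sin P ≈ 327.45.
Area = ½·p·r·sin Q ≈ 80807.

area ≈ 80806.6247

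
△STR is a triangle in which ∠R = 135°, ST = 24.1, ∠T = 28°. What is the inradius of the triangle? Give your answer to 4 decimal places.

The third angle is ∠S = 180° − ∠T − ∠R = 17.00°.
Law of sines: TR = ST·sin S/sin R ≈ 9.9648.
Law of sines: RS = ST·sin T/sin R ≈ 16.001.
Area = ½·ST·TR·sin T ≈ 56.372.
Semiperimeter s = (9.9648+16.001+24.1)/2 = 25.033.
Inradius = area/s = 56.372/25.033 ≈ 2.2519.

2.2519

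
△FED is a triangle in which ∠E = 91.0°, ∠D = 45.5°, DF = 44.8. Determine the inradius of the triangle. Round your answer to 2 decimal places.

r ≈ 9.16

The third angle is ∠F = 180° − ∠E − ∠D = 43.50°.
Law of sines: ED = DF·sin F/sin E ≈ 30.843.
Law of sines: FE = DF·sin D/sin E ≈ 31.958.
Area = ½·DF·ED·sin D ≈ 492.77.
Semiperimeter s = (30.843+44.8+31.958)/2 = 53.801.
Inradius = area/s = 492.77/53.801 ≈ 9.1592.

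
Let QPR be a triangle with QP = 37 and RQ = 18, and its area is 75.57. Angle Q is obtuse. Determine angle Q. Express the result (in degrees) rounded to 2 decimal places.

166.88

From area = ½·RQ·QP·sin Q, we get sin Q = 2·area/(RQ·QP) ≈ 0.22694.
Taking the obtuse solution, ∠Q ≈ 166.88°.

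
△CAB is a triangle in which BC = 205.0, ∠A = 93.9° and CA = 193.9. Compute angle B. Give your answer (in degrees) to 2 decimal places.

∠B ≈ 70.68°

Law of sines: sin B = CA·sin A/BC ≈ 0.94366.
Since BC ≥ CA, only the acute value applies: ∠B ≈ 70.68°.
Then ∠C = 180° − ∠A − ∠B ≈ 15.42°.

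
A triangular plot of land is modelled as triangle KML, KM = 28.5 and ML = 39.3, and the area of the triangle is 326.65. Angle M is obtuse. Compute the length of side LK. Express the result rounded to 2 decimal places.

From area = ½·KM·ML·sin M, we get sin M = 2·area/(KM·ML) ≈ 0.58328.
Taking the obtuse solution, ∠M ≈ 144.32°.
Law of cosines then gives LK ≈ 64.624.

64.62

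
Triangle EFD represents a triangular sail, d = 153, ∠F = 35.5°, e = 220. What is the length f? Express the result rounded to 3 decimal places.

130.395

By the law of cosines, f² = d² + e² − 2·d·e·cos F = 17003, so f ≈ 130.39.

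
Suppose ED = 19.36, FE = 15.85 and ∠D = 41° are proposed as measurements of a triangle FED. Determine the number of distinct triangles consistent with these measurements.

ED·sin D = 19.36·sin(41°) ≈ 12.7.
Since ED sin D < FE < ED (12.7 < 15.85 < 19.36), two triangles exist.

2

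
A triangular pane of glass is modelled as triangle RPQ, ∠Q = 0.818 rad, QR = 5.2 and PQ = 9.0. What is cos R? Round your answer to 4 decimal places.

-0.1436

By the law of cosines, RP² = PQ² + QR² − 2·PQ·QR·cos Q = 44.047, so RP ≈ 6.6368.
Law of cosines again: cos R = (QR² + RP² − PQ²)/(2·QR·RP) ≈ -0.14361, so ∠R ≈ 1.715 rad.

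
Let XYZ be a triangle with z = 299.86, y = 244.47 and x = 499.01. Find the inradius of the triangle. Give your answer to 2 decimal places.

Semiperimeter s = (499.01 + 244.47 + 299.86)/2 = 521.67.
Heron's formula: area = √(521.67·22.66·277.2·221.81) ≈ 26960.
Inradius = area/s = 26960/521.67 ≈ 51.68.

51.68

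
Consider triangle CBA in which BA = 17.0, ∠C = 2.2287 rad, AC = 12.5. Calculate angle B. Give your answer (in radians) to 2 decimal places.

0.62

Law of sines: sin B = AC·sin C/BA ≈ 0.58182.
Since BA ≥ AC, only the acute value applies: ∠B ≈ 0.6210 rad.
Then ∠A = π − ∠C − ∠B ≈ 0.2919 rad.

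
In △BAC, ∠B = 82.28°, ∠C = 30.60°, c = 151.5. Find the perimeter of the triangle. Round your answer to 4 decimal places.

720.6227

The third angle is ∠A = 180° − ∠C − ∠B = 67.12°.
Law of sines: b = c·sin B/sin C ≈ 294.92.
Law of sines: a = c·sin A/sin C ≈ 274.2.
Semiperimeter s = (294.92+274.2+151.5)/2 = 360.31.
Perimeter = 294.92 + 274.2 + 151.5 = 720.62.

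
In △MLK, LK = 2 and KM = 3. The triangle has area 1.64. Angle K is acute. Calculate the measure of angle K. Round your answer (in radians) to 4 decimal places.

From area = ½·LK·KM·sin K, we get sin K = 2·area/(LK·KM) ≈ 0.54667.
Taking the acute solution, ∠K ≈ 0.578 rad.

∠K ≈ 0.5784 rad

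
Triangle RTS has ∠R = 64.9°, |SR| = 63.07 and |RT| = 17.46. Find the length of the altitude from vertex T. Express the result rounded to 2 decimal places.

15.81

By the law of cosines, |TS|² = |SR|² + |RT|² − 2·|SR|·|RT|·cos R = 3348.4, so |TS| ≈ 57.866.
Area = ½·|SR|·|RT|·sin R ≈ 498.61.
The altitude from T has length 2·area/|SR| ≈ 15.811.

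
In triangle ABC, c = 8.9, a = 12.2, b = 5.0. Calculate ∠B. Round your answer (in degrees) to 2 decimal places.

20.77

By the law of cosines, cos B = (c² + a² − b²) / (2·c·a) ≈ 0.93502, so ∠B ≈ 20.77°.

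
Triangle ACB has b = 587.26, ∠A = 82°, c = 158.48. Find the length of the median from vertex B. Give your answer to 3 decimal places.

m_B ≈ 313.659

By the law of cosines, a² = c² + b² − 2·c·b·cos A = 3.4408e+05, so a ≈ 586.59.
Median from B: ½√(2·a² + 2·c² − b²) ≈ 313.66.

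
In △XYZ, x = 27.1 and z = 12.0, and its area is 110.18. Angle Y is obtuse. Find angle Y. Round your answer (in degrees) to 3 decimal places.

From area = ½·z·x·sin Y, we get sin Y = 2·area/(z·x) ≈ 0.67761.
Taking the obtuse solution, ∠Y ≈ 137.34°.

137.343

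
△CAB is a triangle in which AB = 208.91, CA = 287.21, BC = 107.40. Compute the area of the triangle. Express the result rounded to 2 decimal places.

Semiperimeter s = (208.91 + 107.4 + 287.21)/2 = 301.76.
Heron's formula: area = √(301.76·92.85·194.36·14.55) ≈ 8901.4.

area ≈ 8901.37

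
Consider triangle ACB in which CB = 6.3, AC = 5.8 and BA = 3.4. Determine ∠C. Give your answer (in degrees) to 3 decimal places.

By the law of cosines, cos C = (AC² + CB² − BA²) / (2·AC·CB) ≈ 0.84524, so ∠C ≈ 32.30°.

∠C ≈ 32.303°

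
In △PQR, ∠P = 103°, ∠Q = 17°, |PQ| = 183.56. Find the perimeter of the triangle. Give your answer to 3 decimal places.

perimeter ≈ 452.055

The third angle is ∠R = 180° − ∠P − ∠Q = 60.00°.
Law of sines: |QR| = |PQ|·sin P/sin R ≈ 206.52.
Law of sines: |RP| = |PQ|·sin Q/sin R ≈ 61.97.
Semiperimeter s = (206.52+61.97+183.56)/2 = 226.03.
Perimeter = 206.52 + 61.97 + 183.56 = 452.05.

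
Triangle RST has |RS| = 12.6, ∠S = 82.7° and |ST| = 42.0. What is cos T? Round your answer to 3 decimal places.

By the law of cosines, |TR|² = |RS|² + |ST|² − 2·|RS|·|ST|·cos S = 1788.3, so |TR| ≈ 42.288.
Law of cosines again: cos T = (|ST|² + |TR|² − |RS|²)/(2·|ST|·|TR|) ≈ 0.95533, so ∠T ≈ 17.19°.

0.955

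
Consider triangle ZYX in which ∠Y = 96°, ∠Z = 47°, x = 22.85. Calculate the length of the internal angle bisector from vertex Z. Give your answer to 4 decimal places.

The third angle is ∠X = 180° − ∠Z − ∠Y = 37.00°.
Law of sines: z = x·sin Z/sin X ≈ 27.768.
Law of sines: y = x·sin Y/sin X ≈ 37.76.
The bisector from Z has length 2·y·x·cos(∠Z/2)/(y+x) ≈ 26.11.

t_Z ≈ 26.1098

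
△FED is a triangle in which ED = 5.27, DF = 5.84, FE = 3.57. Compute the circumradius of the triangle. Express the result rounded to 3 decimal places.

By the law of cosines, cos F = (DF² + FE² − ED²) / (2·DF·FE) ≈ 0.45752, so ∠F ≈ 62.77°.
Circumradius = ED/(2 sin F) ≈ 2.9633.

R ≈ 2.963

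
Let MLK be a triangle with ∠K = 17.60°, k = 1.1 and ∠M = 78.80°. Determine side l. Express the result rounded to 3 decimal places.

The third angle is ∠L = 180° − ∠K − ∠M = 83.60°.
Law of sines: l = k·sin L/sin K ≈ 3.6153.

3.615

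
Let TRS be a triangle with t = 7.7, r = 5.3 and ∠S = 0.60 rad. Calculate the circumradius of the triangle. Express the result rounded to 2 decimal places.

3.96

By the law of cosines, s² = t² + r² − 2·t·r·cos S = 20.016, so s ≈ 4.4739.
Area = ½·t·r·sin S ≈ 11.522.
Circumradius = s/(2 sin S) ≈ 3.9617.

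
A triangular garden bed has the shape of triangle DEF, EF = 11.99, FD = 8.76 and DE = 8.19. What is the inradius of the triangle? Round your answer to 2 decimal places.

r ≈ 2.48

Semiperimeter s = (11.99 + 8.76 + 8.19)/2 = 14.47.
Heron's formula: area = √(14.47·2.48·5.71·6.28) ≈ 35.872.
Inradius = area/s = 35.872/14.47 ≈ 2.4791.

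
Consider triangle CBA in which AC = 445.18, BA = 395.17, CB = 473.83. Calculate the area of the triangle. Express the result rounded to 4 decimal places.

Semiperimeter s = (395.17 + 445.18 + 473.83)/2 = 657.09.
Heron's formula: area = √(657.09·261.92·211.91·183.26) ≈ 81753.

81753.4948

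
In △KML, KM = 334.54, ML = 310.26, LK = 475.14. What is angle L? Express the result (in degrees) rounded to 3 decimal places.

∠L ≈ 44.552°

By the law of cosines, cos L = (ML² + LK² − KM²) / (2·ML·LK) ≈ 0.71261, so ∠L ≈ 44.55°.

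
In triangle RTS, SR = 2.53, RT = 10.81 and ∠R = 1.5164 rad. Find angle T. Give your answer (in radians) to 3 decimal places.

By the law of cosines, TS² = SR² + RT² − 2·SR·RT·cos R = 120.28, so TS ≈ 10.967.
Law of cosines again: cos T = (RT² + TS² − SR²)/(2·RT·TS) ≈ 0.97311, so ∠T ≈ 0.2324 rad.

∠T ≈ 0.232 rad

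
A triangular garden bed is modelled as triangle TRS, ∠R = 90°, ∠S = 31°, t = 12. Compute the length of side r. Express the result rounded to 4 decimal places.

The third angle is ∠T = 180° − ∠R − ∠S = 59.00°.
Law of sines: r = t·sin R/sin T ≈ 14.

13.9996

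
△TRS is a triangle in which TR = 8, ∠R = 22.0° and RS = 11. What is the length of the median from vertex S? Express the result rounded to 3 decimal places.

7.444

By the law of cosines, ST² = TR² + RS² − 2·TR·RS·cos R = 21.816, so ST ≈ 4.6707.
Median from S: ½√(2·RS² + 2·ST² − TR²) ≈ 7.4436.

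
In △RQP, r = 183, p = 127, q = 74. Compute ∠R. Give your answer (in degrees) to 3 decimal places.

By the law of cosines, cos R = (q² + p² − r²) / (2·q·p) ≈ -0.63226, so ∠R ≈ 129.22°.

∠R ≈ 129.217°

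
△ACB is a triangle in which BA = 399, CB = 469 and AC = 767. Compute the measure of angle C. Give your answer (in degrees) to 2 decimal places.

25.56

By the law of cosines, cos C = (AC² + CB² − BA²) / (2·AC·CB) ≈ 0.90215, so ∠C ≈ 25.56°.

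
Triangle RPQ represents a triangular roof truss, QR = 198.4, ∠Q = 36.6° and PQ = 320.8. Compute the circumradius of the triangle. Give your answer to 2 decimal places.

167.89

By the law of cosines, RP² = PQ² + QR² − 2·PQ·QR·cos Q = 40082, so RP ≈ 200.2.
Area = ½·PQ·QR·sin Q ≈ 18974.
Circumradius = RP/(2 sin Q) ≈ 167.89.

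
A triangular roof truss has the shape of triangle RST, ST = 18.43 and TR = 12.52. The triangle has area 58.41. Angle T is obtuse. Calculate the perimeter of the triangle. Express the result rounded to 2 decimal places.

perimeter ≈ 60.86

From area = ½·ST·TR·sin T, we get sin T = 2·area/(ST·TR) ≈ 0.50628.
Taking the obtuse solution, ∠T ≈ 149.58°.
Law of cosines then gives RS ≈ 29.906.
Perimeter = 18.43 + 12.52 + 29.906 = 60.856.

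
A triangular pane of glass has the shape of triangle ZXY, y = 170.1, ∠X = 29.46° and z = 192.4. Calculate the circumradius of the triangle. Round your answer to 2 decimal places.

By the law of cosines, x² = y² + z² − 2·y·z·cos X = 8960.6, so x ≈ 94.66.
Area = ½·y·z·sin X ≈ 8047.9.
Circumradius = x/(2 sin X) ≈ 96.236.

96.24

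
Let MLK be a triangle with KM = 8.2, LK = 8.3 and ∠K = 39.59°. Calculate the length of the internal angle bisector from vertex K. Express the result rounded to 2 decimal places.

t_K ≈ 7.76

By the law of cosines, ML² = LK² + KM² − 2·LK·KM·cos K = 31.233, so ML ≈ 5.5886.
The bisector from K has length 2·LK·KM·cos(∠K/2)/(LK+KM) ≈ 7.7622.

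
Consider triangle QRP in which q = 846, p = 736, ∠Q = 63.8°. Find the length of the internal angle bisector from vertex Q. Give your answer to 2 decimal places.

671.12

Law of sines: sin P = p·sin Q/q ≈ 0.78059.
Since q ≥ p, only the acute value applies: ∠P ≈ 51.31°.
Then ∠R = 180° − ∠Q − ∠P ≈ 64.89°.
Law of sines gives r = q·sin R/sin Q ≈ 853.73.
The bisector from Q has length 2·r·p·cos(∠Q/2)/(r+p) ≈ 671.12.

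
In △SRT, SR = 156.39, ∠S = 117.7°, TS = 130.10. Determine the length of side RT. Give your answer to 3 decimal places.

By the law of cosines, RT² = TS² + SR² − 2·TS·SR·cos S = 60300, so RT ≈ 245.56.

245.560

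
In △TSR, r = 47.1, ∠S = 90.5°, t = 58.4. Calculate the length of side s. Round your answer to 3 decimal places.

75.346

By the law of cosines, s² = r² + t² − 2·r·t·cos S = 5677, so s ≈ 75.346.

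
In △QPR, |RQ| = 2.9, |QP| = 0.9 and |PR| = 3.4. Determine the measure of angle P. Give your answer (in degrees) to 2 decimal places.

49.68

By the law of cosines, cos P = (|QP|² + |PR|² − |RQ|²) / (2·|QP|·|PR|) ≈ 0.64706, so ∠P ≈ 49.68°.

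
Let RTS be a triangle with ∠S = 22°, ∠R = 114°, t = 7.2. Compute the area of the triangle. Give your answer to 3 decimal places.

The third angle is ∠T = 180° − ∠S − ∠R = 44.00°.
Law of sines: r = t·sin R/sin T ≈ 9.4687.
Law of sines: s = t·sin S/sin T ≈ 3.8827.
Area = ½·t·r·sin S ≈ 12.769.

area ≈ 12.769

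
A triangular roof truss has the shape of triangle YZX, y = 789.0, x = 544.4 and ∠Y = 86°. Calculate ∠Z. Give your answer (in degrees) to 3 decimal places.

Law of sines: sin X = x·sin Y/y ≈ 0.68831.
Since y ≥ x, only the acute value applies: ∠X ≈ 43.50°.
Then ∠Z = 180° − ∠Y − ∠X ≈ 50.50°.

50.504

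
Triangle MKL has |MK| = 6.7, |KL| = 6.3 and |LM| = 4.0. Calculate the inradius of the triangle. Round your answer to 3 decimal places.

Semiperimeter s = (6.3 + 4 + 6.7)/2 = 8.5.
Heron's formula: area = √(8.5·2.2·4.5·1.8) ≈ 12.307.
Inradius = area/s = 12.307/8.5 ≈ 1.4479.

r ≈ 1.448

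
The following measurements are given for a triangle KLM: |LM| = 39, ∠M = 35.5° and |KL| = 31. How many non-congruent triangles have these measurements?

2

|LM|·sin M = 39·sin(35.5°) ≈ 22.65.
Since |LM| sin M < |KL| < |LM| (22.65 < 31 < 39), two triangles exist.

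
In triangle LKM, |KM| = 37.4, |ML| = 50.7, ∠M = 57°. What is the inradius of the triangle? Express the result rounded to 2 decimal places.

By the law of cosines, |LK|² = |KM|² + |ML|² − 2·|KM|·|ML|·cos M = 1903.8, so |LK| ≈ 43.632.
Area = ½·|KM|·|ML|·sin M ≈ 795.14.
Semiperimeter s = (37.4+50.7+43.632)/2 = 65.866.
Inradius = area/s = 795.14/65.866 ≈ 12.072.

12.07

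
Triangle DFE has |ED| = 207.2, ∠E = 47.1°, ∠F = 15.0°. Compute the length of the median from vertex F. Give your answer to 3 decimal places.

The third angle is ∠D = 180° − ∠F − ∠E = 117.90°.
Law of sines: |FE| = |ED|·sin D/sin F ≈ 707.51.
Law of sines: |DF| = |ED|·sin E/sin F ≈ 586.44.
Median from F: ½√(2·|DF|² + 2·|FE|² − |ED|²) ≈ 641.49.

m_F ≈ 641.489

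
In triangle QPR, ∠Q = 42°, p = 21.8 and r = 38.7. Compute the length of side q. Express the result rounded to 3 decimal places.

By the law of cosines, q² = p² + r² − 2·p·r·cos Q = 719.01, so q ≈ 26.814.

26.814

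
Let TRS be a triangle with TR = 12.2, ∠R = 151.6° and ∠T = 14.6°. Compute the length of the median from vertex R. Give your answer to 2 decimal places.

3.10

The third angle is ∠S = 180° − ∠T − ∠R = 13.80°.
Law of sines: RS = TR·sin T/sin S ≈ 12.892.
Law of sines: ST = TR·sin R/sin S ≈ 24.326.
Median from R: ½√(2·TR² + 2·RS² − ST²) ≈ 3.0959.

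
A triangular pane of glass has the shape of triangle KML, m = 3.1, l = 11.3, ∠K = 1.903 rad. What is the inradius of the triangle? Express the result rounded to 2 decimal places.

By the law of cosines, k² = m² + l² − 2·m·l·cos K = 160.15, so k ≈ 12.655.
Area = ½·m·l·sin K ≈ 16.557.
Semiperimeter s = (12.655+3.1+11.3)/2 = 13.527.
Inradius = area/s = 16.557/13.527 ≈ 1.224.

r ≈ 1.22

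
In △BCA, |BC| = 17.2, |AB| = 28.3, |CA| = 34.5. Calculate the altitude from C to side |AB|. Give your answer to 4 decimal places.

17.1205

Semiperimeter s = (34.5 + 28.3 + 17.2)/2 = 40.
Heron's formula: area = √(40·5.5·11.7·22.8) ≈ 242.25.
The altitude from C has length 2·area/|AB| ≈ 17.12.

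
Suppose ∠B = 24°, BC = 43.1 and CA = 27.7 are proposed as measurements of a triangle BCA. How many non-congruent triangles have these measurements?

2

BC·sin B = 43.1·sin(24°) ≈ 17.53.
Since BC sin B < CA < BC (17.53 < 27.7 < 43.1), two triangles exist.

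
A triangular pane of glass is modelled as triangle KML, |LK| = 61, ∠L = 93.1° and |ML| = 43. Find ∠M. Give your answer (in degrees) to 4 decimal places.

By the law of cosines, |KM|² = |ML|² + |LK|² − 2·|ML|·|LK|·cos L = 5853.7, so |KM| ≈ 76.509.
Law of cosines again: cos M = (|KM|² + |ML|² − |LK|²)/(2·|KM|·|ML|) ≈ 0.60514, so ∠M ≈ 52.76°.

∠M ≈ 52.7612°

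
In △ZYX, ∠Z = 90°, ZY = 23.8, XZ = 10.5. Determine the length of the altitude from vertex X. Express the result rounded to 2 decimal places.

h_X ≈ 10.50

By the law of cosines, YX² = XZ² + ZY² − 2·XZ·ZY·cos Z = 676.69, so YX ≈ 26.013.
Area = ½·XZ·ZY·sin Z ≈ 124.95.
The altitude from X has length 2·area/ZY ≈ 10.5.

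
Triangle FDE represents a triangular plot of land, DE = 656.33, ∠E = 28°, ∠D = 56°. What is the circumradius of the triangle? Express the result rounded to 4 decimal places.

The third angle is ∠F = 180° − ∠D − ∠E = 96.00°.
Law of sines: EF = DE·sin D/sin F ≈ 547.12.
Law of sines: FD = DE·sin E/sin F ≈ 309.83.
Circumradius = DE/(2 sin F) ≈ 329.97.

329.9726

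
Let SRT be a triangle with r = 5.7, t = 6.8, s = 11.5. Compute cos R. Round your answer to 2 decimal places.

cos R ≈ 0.93

By the law of cosines, cos R = (t² + s² − r²) / (2·t·s) ≈ 0.93350, so ∠R ≈ 21.01°.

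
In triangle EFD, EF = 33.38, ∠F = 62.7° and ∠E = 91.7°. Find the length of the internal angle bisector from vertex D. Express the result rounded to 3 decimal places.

70.876

The third angle is ∠D = 180° − ∠E − ∠F = 25.60°.
Law of sines: FD = EF·sin E/sin D ≈ 77.219.
Law of sines: DE = EF·sin F/sin D ≈ 68.649.
The bisector from D has length 2·FD·DE·cos(∠D/2)/(FD+DE) ≈ 70.876.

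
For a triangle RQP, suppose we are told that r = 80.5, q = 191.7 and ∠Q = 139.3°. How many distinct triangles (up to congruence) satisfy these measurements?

r·sin Q = 80.5·sin(139.3°) ≈ 52.49.
Since ∠Q is not acute, a triangle exists only if q > r; here q > r, so there is exactly one triangle.

1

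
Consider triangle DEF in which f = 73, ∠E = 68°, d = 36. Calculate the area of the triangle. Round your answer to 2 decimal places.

Area = ½·f·d·sin E ≈ 1218.3.

1218.32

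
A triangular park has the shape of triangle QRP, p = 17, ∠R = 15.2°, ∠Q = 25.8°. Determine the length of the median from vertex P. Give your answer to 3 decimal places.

m_P ≈ 3.798

The third angle is ∠P = 180° − ∠Q − ∠R = 139.00°.
Law of sines: q = p·sin Q/sin P ≈ 11.278.
Law of sines: r = p·sin R/sin P ≈ 6.7939.
Median from P: ½√(2·q² + 2·r² − p²) ≈ 3.7978.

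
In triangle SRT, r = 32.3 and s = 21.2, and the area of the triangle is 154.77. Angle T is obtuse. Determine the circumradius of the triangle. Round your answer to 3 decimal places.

57.627

From area = ½·s·r·sin T, we get sin T = 2·area/(s·r) ≈ 0.45204.
Taking the obtuse solution, ∠T ≈ 153.13°.
Law of cosines then gives t ≈ 52.099.
Circumradius = t/(2 sin T) ≈ 57.627.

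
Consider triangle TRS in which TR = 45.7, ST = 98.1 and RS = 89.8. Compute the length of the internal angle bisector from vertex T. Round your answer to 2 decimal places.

By the law of cosines, cos T = (ST² + TR² − RS²) / (2·ST·TR) ≈ 0.40686, so ∠T ≈ 65.99°.
The bisector from T has length 2·ST·TR·cos(∠T/2)/(ST+TR) ≈ 52.296.

t_T ≈ 52.30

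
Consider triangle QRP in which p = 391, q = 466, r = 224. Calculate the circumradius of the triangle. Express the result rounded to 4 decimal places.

233.7584

By the law of cosines, cos Q = (r² + p² − q²) / (2·r·p) ≈ -0.08049, so ∠Q ≈ 94.62°.
Circumradius = q/(2 sin Q) ≈ 233.76.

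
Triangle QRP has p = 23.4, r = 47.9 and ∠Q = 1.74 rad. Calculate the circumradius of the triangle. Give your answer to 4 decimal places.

By the law of cosines, q² = r² + p² − 2·r·p·cos Q = 3219.5, so q ≈ 56.74.
Area = ½·r·p·sin Q ≈ 552.43.
Circumradius = q/(2 sin Q) ≈ 28.781.

28.7812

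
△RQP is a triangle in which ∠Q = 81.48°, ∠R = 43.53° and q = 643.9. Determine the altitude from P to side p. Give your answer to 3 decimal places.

The third angle is ∠P = 180° − ∠R − ∠Q = 54.99°.
Law of sines: r = q·sin R/sin Q ≈ 448.42.
Law of sines: p = q·sin P/sin Q ≈ 533.27.
Area = ½·q·r·sin P ≈ 1.1825e+05.
The altitude from P has length 2·area/p ≈ 443.48.

443.476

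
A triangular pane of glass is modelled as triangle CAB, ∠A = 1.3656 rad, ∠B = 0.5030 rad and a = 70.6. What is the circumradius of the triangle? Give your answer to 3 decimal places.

36.056

The third angle is ∠C = π − ∠A − ∠B = 1.2730 rad.
Law of sines: c = a·sin C/sin A ≈ 68.939.
Law of sines: b = a·sin B/sin A ≈ 34.762.
Circumradius = a/(2 sin A) ≈ 36.056.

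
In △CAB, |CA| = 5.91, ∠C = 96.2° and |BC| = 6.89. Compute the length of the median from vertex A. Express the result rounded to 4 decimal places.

By the law of cosines, |AB|² = |BC|² + |CA|² − 2·|BC|·|CA|·cos C = 91.196, so |AB| ≈ 9.5496.
Median from A: ½√(2·|CA|² + 2·|AB|² − |BC|²) ≈ 7.155.

m_A ≈ 7.1550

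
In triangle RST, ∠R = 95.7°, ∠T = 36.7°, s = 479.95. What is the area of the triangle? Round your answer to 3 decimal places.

area ≈ 92750.009

The third angle is ∠S = 180° − ∠T − ∠R = 47.60°.
Law of sines: r = s·sin R/sin S ≈ 646.72.
Law of sines: t = s·sin T/sin S ≈ 388.42.
Area = ½·s·r·sin T ≈ 92750.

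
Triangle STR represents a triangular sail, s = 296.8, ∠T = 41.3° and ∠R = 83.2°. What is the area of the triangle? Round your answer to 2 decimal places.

35025.41

The third angle is ∠S = 180° − ∠T − ∠R = 55.50°.
Law of sines: t = s·sin T/sin S ≈ 237.69.
Law of sines: r = s·sin R/sin S ≈ 357.61.
Area = ½·s·t·sin R ≈ 35025.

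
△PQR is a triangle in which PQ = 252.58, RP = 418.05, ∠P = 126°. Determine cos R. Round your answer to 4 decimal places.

cos R ≈ 0.9407

By the law of cosines, QR² = RP² + PQ² − 2·RP·PQ·cos P = 3.6269e+05, so QR ≈ 602.24.
Law of cosines again: cos R = (QR² + RP² − PQ²)/(2·QR·RP) ≈ 0.94068, so ∠R ≈ 19.83°.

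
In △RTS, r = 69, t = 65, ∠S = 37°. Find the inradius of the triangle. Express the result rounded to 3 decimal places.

15.276

By the law of cosines, s² = r² + t² − 2·r·t·cos S = 1822.2, so s ≈ 42.688.
Area = ½·r·t·sin S ≈ 1349.6.
Semiperimeter p = (69+65+42.688)/2 = 88.344.
Inradius = area/p = 1349.6/88.344 ≈ 15.276.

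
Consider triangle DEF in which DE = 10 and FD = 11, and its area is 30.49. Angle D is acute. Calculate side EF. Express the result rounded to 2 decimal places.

6.16

From area = ½·FD·DE·sin D, we get sin D = 2·area/(FD·DE) ≈ 0.55436.
Taking the acute solution, ∠D ≈ 33.67°.
Law of cosines then gives EF ≈ 6.1563.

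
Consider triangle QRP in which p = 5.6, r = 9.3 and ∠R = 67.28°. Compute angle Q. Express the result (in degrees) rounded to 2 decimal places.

Law of sines: sin P = p·sin R/r ≈ 0.55543.
Since r ≥ p, only the acute value applies: ∠P ≈ 33.74°.
Then ∠Q = 180° − ∠R − ∠P ≈ 78.98°.

78.98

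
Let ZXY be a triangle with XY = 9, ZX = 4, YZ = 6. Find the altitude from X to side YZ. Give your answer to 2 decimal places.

Semiperimeter s = (9 + 6 + 4)/2 = 9.5.
Heron's formula: area = √(9.5·0.5·3.5·5.5) ≈ 9.5623.
The altitude from X has length 2·area/YZ ≈ 3.1874.

3.19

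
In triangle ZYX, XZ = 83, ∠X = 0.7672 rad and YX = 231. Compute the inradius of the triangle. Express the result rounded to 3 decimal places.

26.903

By the law of cosines, ZY² = YX² + XZ² − 2·YX·XZ·cos X = 32646, so ZY ≈ 180.68.
Area = ½·YX·XZ·sin X ≈ 6654.2.
Semiperimeter s = (231+83+180.68)/2 = 247.34.
Inradius = area/s = 6654.2/247.34 ≈ 26.903.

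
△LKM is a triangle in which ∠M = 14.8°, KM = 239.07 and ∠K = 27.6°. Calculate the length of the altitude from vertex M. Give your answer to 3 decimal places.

110.760

The third angle is ∠L = 180° − ∠K − ∠M = 137.60°.
Law of sines: ML = KM·sin K/sin L ≈ 164.26.
Law of sines: LK = KM·sin M/sin L ≈ 90.567.
Area = ½·KM·ML·sin M ≈ 5015.6.
The altitude from M has length 2·area/LK ≈ 110.76.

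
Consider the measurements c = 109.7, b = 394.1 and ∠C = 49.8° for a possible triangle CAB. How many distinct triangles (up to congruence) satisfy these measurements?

b·sin C = 394.1·sin(49.8°) ≈ 301.
Since c = 109.7 < 301 = b sin C, no triangle exists.

0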